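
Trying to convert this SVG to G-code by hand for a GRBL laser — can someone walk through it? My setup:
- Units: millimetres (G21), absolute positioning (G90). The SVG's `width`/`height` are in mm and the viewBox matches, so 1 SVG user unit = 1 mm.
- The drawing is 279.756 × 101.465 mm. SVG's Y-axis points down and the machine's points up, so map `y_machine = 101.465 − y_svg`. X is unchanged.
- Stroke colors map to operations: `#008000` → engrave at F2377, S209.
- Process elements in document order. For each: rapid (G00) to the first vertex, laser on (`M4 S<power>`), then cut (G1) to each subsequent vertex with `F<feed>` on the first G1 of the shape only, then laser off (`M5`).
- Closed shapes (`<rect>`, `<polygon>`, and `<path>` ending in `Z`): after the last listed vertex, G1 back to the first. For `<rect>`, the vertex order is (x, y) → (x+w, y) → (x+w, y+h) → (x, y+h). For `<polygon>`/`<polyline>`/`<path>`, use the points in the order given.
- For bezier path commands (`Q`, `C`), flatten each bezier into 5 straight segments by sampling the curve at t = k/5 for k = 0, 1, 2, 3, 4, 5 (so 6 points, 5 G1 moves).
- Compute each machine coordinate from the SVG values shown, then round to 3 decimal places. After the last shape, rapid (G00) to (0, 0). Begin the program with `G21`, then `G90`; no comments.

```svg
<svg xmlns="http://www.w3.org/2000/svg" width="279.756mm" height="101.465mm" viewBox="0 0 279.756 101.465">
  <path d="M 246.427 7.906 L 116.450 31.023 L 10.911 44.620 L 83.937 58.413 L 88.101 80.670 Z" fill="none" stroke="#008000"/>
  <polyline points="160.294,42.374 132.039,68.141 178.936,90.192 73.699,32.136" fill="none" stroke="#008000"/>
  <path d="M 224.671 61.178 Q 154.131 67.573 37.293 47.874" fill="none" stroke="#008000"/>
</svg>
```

G21
G90
G00 X246.427 Y93.559
M4 S209
G1 X116.450 Y70.442 F2377
G1 X10.911 Y56.845
G1 X83.937 Y43.052
G1 X88.101 Y20.795
G1 X246.427 Y93.559
M5
G00 X160.294 Y59.091
M4 S209
G1 X132.039 Y33.324 F2377
G1 X178.936 Y11.273
G1 X73.699 Y69.329
M5
G00 X224.671 Y40.287
M4 S209
G1 X194.603 Y38.773 F2377
G1 X160.831 Y39.346
G1 X123.356 Y42.007
G1 X82.176 Y46.755
G1 X37.293 Y53.591
M5
G00 X0.000 Y0.000

viewBox `0 0 279.756 101.465` with mm width/height → 1 unit = 1 mm. Flip: y_m = 101.465 − y_svg.

**Shape 1** — `<path>` closed polygon, stroke `#008000` → engrave (S209, F2377). Machine vertices: (246.427,93.559) → (116.450,70.442) → (10.911,56.845) → (83.937,43.052) → (88.101,20.795) → (246.427,93.559). Closed: final G1 returns to the first vertex.

**Shape 2** — `<polyline>` open polyline, stroke `#008000` → engrave (S209, F2377). Machine vertices: (160.294,59.091) → (132.039,33.324) → (178.936,11.273) → (73.699,69.329). Open path.

**Shape 3** — `<path>` quadratic bezier, stroke `#008000` → engrave (S209, F2377). Control points (SVG): P0=(224.671,61.178), P1=(154.131,67.573), P2=(37.293,47.874); sampled at t=k/5. Machine vertices: (224.671,40.287) → (194.603,38.773) → (160.831,39.346) → (123.356,42.007) → (82.176,46.755) → (37.293,53.591). Open path.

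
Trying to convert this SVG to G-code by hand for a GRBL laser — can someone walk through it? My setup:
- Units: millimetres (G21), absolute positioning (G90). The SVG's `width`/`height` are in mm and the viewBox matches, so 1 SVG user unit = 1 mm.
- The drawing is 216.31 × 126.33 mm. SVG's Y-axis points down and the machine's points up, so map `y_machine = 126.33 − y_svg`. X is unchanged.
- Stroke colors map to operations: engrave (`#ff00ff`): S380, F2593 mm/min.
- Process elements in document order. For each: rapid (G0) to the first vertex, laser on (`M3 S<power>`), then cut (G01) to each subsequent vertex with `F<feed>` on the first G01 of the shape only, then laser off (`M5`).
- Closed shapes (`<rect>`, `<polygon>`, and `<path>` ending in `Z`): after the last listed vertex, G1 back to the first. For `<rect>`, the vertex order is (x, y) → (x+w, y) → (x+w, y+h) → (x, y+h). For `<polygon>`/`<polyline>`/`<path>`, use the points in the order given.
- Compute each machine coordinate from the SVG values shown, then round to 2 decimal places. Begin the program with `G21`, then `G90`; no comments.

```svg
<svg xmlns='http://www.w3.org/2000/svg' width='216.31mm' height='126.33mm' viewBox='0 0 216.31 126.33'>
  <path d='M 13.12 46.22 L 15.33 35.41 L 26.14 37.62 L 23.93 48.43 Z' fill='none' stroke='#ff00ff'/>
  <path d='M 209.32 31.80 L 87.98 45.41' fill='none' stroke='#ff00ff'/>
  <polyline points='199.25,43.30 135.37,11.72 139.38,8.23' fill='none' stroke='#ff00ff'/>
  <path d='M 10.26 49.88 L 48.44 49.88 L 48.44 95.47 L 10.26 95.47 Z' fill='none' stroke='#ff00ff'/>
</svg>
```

G21
G90
G0 X13.12 Y80.11
M3 S380
G01 X15.33 Y90.92 F2593
G01 X26.14 Y88.71
G01 X23.93 Y77.90
G01 X13.12 Y80.11
M5
G0 X209.32 Y94.53
M3 S380
G01 X87.98 Y80.92 F2593
M5
G0 X199.25 Y83.03
M3 S380
G01 X135.37 Y114.61 F2593
G01 X139.38 Y118.10
M5
G0 X10.26 Y76.45
M3 S380
G01 X48.44 Y76.45 F2593
G01 X48.44 Y30.86
G01 X10.26 Y30.86
G01 X10.26 Y76.45
M5

Since the viewBox matches the mm dimensions, user units are millimetres directly. The only transform is the Y-flip y_m = 126.33 − y_svg.

Shape 1 is a regular polygon drawn with `<path>`. Its stroke #ff00ff means engrave at S380, F2593. After flipping Y the toolpath is (13.12,80.11) → (15.33,90.92) → (26.14,88.71) → (23.93,77.90) → (13.12,80.11), returning to the start.

Shape 2 is a line segment drawn with `<path>`. Its stroke #ff00ff means engrave at S380, F2593. After flipping Y the toolpath is (209.32,94.53) → (87.98,80.92).

Shape 3 is a open polyline drawn with `<polyline>`. Its stroke #ff00ff means engrave at S380, F2593. After flipping Y the toolpath is (199.25,83.03) → (135.37,114.61) → (139.38,118.10).

Shape 4 is a rectangle drawn with `<path>`. Its stroke #ff00ff means engrave at S380, F2593. After flipping Y the toolpath is (10.26,76.45) → (48.44,76.45) → (48.44,30.86) → (10.26,30.86) → (10.26,76.45), returning to the start.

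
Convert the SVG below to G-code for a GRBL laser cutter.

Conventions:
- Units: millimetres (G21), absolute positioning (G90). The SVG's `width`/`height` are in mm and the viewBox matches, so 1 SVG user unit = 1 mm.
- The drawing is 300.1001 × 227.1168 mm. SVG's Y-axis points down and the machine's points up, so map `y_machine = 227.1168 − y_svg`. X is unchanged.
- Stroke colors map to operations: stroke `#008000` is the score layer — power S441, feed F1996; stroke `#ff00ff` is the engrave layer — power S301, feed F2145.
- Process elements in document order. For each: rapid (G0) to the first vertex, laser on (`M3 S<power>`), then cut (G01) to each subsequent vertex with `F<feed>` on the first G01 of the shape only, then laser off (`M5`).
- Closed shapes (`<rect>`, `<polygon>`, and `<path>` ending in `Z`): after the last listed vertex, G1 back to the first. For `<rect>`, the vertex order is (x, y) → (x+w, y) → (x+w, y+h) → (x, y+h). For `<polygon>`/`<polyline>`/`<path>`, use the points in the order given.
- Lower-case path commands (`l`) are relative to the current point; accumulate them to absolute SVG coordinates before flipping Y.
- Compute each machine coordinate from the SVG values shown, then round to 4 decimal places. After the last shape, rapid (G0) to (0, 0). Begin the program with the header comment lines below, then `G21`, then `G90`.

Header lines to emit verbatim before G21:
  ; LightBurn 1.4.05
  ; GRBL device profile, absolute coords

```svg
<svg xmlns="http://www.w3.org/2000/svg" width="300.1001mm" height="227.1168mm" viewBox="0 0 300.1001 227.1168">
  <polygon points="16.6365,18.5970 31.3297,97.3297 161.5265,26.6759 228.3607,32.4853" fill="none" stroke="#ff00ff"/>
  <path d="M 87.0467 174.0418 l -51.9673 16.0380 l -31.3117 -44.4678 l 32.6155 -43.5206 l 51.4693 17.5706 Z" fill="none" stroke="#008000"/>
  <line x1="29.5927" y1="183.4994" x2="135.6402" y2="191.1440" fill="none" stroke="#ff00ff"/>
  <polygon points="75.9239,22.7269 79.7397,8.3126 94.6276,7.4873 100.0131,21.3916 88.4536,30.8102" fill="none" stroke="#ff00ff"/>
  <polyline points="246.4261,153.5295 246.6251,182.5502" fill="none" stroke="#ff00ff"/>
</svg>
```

; LightBurn 1.4.05
; GRBL device profile, absolute coords
G21
G90
G0 X16.6365 Y208.5198
M3 S301
G01 X31.3297 Y129.7871 F2145
G01 X161.5265 Y200.4409
G01 X228.3607 Y194.6315
G01 X16.6365 Y208.5198
M5
G0 X87.0467 Y53.0750
M3 S441
G01 X35.0794 Y37.0370 F1996
G01 X3.7677 Y81.5048
G01 X36.3832 Y125.0254
G01 X87.8525 Y107.4548
G01 X87.0467 Y53.0750
M5
G0 X29.5927 Y43.6174
M3 S301
G01 X135.6402 Y35.9728 F2145
M5
G0 X75.9239 Y204.3899
M3 S301
G01 X79.7397 Y218.8042 F2145
G01 X94.6276 Y219.6295
G01 X100.0131 Y205.7252
G01 X88.4536 Y196.3066
G01 X75.9239 Y204.3899
M5
G0 X246.4261 Y73.5873
M3 S301
G01 X246.6251 Y44.5666 F2145
M5
G0 X0.0000 Y0.0000

viewBox `0 0 300.1001 227.1168` with mm width/height → 1 unit = 1 mm. Flip: y_m = 227.1168 − y_svg.

**Shape 1** — `<polygon>` closed polygon, stroke `#ff00ff` → engrave (S301, F2145). Machine vertices: (16.6365,208.5198) → (31.3297,129.7871) → (161.5265,200.4409) → (228.3607,194.6315) → (16.6365,208.5198). Closed: final G1 returns to the first vertex.

**Shape 2** — `<path>` regular polygon, stroke `#008000` → score (S441, F1996). Machine vertices: (87.0467,53.0750) → (35.0794,37.0370) → (3.7677,81.5048) → (36.3832,125.0254) → (87.8525,107.4548) → (87.0467,53.0750). Closed: final G1 returns to the first vertex.

**Shape 3** — `<line>` line segment, stroke `#ff00ff` → engrave (S301, F2145). Machine vertices: (29.5927,43.6174) → (135.6402,35.9728). Open path.

**Shape 4** — `<polygon>` regular polygon, stroke `#ff00ff` → engrave (S301, F2145). Machine vertices: (75.9239,204.3899) → (79.7397,218.8042) → (94.6276,219.6295) → (100.0131,205.7252) → (88.4536,196.3066) → (75.9239,204.3899). Closed: final G1 returns to the first vertex.

**Shape 5** — `<polyline>` line segment, stroke `#ff00ff` → engrave (S301, F2145). Machine vertices: (246.4261,73.5873) → (246.6251,44.5666). Open path.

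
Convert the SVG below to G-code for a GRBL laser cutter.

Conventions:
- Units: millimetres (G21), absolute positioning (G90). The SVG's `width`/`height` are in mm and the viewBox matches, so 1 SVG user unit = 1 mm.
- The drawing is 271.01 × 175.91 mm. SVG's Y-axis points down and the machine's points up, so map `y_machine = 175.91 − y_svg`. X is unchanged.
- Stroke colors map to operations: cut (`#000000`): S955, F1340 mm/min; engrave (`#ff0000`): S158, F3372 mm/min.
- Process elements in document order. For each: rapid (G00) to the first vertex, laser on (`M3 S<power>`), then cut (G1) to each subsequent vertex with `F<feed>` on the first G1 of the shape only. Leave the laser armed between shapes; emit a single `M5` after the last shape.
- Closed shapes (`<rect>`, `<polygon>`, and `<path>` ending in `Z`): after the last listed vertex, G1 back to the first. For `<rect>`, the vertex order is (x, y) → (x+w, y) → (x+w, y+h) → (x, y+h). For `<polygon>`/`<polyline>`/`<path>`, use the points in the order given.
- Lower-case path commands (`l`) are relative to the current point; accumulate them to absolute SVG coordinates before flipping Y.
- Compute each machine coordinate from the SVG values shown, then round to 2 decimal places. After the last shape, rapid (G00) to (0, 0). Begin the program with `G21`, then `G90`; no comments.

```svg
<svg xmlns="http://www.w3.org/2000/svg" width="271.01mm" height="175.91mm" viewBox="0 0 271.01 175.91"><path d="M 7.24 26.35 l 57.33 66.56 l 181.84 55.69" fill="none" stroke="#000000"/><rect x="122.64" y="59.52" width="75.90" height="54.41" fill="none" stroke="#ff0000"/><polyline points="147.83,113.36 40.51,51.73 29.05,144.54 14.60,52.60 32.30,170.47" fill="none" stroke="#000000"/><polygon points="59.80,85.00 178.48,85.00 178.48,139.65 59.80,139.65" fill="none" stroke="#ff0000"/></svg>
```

G21
G90
G00 X7.24 Y149.56
M3 S955
G1 X64.57 Y83.00 F1340
G1 X246.41 Y27.31
G00 X122.64 Y116.39
M3 S158
G1 X198.54 Y116.39 F3372
G1 X198.54 Y61.98
G1 X122.64 Y61.98
G1 X122.64 Y116.39
G00 X147.83 Y62.55
M3 S955
G1 X40.51 Y124.18 F1340
G1 X29.05 Y31.37
G1 X14.60 Y123.31
G1 X32.30 Y5.44
G00 X59.80 Y90.91
M3 S158
G1 X178.48 Y90.91 F3372
G1 X178.48 Y36.26
G1 X59.80 Y36.26
G1 X59.80 Y90.91
M5
G00 X0.00 Y0.00

viewBox `0 0 271.01 175.91` with mm width/height → 1 unit = 1 mm. Flip: y_m = 175.91 − y_svg.

**Shape 1** — `<path>` open polyline, stroke `#000000` → cut (S955, F1340). Machine vertices: (7.24,149.56) → (64.57,83.00) → (246.41,27.31). Open path.

**Shape 2** — `<rect>` rectangle, stroke `#ff0000` → engrave (S158, F3372). Machine vertices: (122.64,116.39) → (198.54,116.39) → (198.54,61.98) → (122.64,61.98) → (122.64,116.39). Closed: final G1 returns to the first vertex.

**Shape 3** — `<polyline>` open polyline, stroke `#000000` → cut (S955, F1340). Machine vertices: (147.83,62.55) → (40.51,124.18) → (29.05,31.37) → (14.60,123.31) → (32.30,5.44). Open path.

**Shape 4** — `<polygon>` rectangle, stroke `#ff0000` → engrave (S158, F3372). Machine vertices: (59.80,90.91) → (178.48,90.91) → (178.48,36.26) → (59.80,36.26) → (59.80,90.91). Closed: final G1 returns to the first vertex.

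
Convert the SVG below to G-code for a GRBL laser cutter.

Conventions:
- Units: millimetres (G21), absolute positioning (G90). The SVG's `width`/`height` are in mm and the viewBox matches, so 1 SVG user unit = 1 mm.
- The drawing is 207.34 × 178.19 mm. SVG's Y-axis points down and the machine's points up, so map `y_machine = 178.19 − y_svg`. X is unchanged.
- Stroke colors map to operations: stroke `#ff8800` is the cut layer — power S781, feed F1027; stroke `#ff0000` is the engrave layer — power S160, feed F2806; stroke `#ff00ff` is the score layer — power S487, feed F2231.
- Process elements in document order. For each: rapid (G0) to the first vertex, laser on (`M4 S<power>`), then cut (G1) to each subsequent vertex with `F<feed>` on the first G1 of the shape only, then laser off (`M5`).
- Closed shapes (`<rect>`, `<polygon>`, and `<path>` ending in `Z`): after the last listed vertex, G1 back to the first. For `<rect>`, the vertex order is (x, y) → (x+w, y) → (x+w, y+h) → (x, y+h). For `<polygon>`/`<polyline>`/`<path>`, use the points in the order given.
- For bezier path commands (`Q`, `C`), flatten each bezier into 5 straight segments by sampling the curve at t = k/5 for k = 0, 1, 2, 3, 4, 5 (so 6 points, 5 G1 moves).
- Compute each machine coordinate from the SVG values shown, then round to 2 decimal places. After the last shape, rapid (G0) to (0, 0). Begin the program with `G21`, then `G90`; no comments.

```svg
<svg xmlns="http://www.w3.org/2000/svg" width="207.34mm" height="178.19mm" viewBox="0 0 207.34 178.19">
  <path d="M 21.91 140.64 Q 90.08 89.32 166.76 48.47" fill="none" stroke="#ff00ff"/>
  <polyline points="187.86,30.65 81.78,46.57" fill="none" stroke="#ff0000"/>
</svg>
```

G21
G90
G0 X21.91 Y37.55
M4 S487
G1 X49.52 Y57.66 F2231
G1 X77.81 Y76.93
G1 X106.78 Y95.36
G1 X136.43 Y112.96
G1 X166.76 Y129.72
M5
G0 X187.86 Y147.54
M4 S160
G1 X81.78 Y131.62 F2806
M5
G0 X0.00 Y0.00

viewBox `0 0 207.34 178.19` with mm width/height → 1 unit = 1 mm. Flip: y_m = 178.19 − y_svg.

**Shape 1** — `<path>` quadratic bezier, stroke `#ff00ff` → score (S487, F2231). Control points (SVG): P0=(21.91,140.64), P1=(90.08,89.32), P2=(166.76,48.47); sampled at t=k/5. Machine vertices: (21.91,37.55) → (49.52,57.66) → (77.81,76.93) → (106.78,95.36) → (136.43,112.96) → (166.76,129.72). Open path.

**Shape 2** — `<polyline>` line segment, stroke `#ff0000` → engrave (S160, F2806). Machine vertices: (187.86,147.54) → (81.78,131.62). Open path.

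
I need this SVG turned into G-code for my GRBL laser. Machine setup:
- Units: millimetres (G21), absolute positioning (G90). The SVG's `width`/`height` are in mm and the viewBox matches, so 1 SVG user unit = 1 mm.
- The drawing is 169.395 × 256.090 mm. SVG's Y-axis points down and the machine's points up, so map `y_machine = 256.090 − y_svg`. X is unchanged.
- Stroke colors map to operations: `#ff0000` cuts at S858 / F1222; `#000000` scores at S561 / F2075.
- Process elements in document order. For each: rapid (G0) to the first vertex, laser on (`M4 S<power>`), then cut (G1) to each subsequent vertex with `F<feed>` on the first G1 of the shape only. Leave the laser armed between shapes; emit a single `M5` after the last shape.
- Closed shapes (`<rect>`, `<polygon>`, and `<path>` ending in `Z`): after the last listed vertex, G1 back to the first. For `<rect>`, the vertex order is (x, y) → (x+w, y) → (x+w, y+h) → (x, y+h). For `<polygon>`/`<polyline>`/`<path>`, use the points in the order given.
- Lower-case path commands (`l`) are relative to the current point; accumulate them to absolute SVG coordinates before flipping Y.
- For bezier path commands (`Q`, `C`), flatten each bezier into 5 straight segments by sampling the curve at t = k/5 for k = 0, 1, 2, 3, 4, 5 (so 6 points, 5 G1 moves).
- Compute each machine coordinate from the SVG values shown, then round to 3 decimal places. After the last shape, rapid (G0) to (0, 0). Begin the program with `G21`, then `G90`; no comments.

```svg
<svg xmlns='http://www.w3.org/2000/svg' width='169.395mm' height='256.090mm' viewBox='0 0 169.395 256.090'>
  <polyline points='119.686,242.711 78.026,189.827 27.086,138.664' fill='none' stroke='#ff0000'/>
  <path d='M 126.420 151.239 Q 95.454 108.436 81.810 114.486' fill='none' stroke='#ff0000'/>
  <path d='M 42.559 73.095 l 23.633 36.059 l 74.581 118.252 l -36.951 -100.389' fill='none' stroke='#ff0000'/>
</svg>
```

G21
G90
G0 X119.686 Y13.379
M4 S858
G1 X78.026 Y66.263 F1222
G1 X27.086 Y117.426
G0 X126.420 Y104.851
M4 S858
G1 X114.726 Y120.018 F1222
G1 X104.419 Y131.277
G1 X95.497 Y138.628
G1 X87.960 Y142.070
G1 X81.810 Y141.604
G0 X42.559 Y182.995
M4 S858
G1 X66.192 Y146.936 F1222
G1 X140.773 Y28.684
G1 X103.822 Y129.073
M5
G0 X0.000 Y0.000

viewBox `0 0 169.395 256.090` with mm width/height → 1 unit = 1 mm. Flip: y_m = 256.090 − y_svg.

**Shape 1** — `<polyline>` open polyline, stroke `#ff0000` → cut (S858, F1222). Machine vertices: (119.686,13.379) → (78.026,66.263) → (27.086,117.426). Open path.

**Shape 2** — `<path>` quadratic bezier, stroke `#ff0000` → cut (S858, F1222). Control points (SVG): P0=(126.420,151.239), P1=(95.454,108.436), P2=(81.810,114.486); sampled at t=k/5. Machine vertices: (126.420,104.851) → (114.726,120.018) → (104.419,131.277) → (95.497,138.628) → (87.960,142.070) → (81.810,141.604). Open path.

**Shape 3** — `<path>` open polyline, stroke `#ff0000` → cut (S858, F1222). Machine vertices: (42.559,182.995) → (66.192,146.936) → (140.773,28.684) → (103.822,129.073). Open path.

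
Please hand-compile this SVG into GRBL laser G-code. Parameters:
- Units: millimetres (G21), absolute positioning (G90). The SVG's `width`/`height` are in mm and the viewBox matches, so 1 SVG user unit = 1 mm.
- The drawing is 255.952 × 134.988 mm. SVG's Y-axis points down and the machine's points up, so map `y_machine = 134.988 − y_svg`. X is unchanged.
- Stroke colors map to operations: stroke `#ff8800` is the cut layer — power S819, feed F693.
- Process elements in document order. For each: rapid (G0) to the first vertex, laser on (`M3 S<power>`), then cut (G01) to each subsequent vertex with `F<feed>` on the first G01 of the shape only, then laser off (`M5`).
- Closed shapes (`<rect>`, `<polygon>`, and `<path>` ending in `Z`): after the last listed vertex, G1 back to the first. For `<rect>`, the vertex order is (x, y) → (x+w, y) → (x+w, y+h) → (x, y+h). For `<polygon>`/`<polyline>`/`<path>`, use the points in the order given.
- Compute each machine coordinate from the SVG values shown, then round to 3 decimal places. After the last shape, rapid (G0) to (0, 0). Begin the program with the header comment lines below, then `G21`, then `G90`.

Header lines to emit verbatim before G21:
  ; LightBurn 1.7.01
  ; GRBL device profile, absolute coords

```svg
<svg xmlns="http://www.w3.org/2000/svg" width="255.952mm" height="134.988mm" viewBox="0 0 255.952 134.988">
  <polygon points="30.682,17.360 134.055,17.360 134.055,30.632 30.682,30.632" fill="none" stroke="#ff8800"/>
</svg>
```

1 u = 1 mm; y_m = 134.988 − y.

[1] `<polygon>` rectangle, #ff8800→cut S819 F693: (30.682,117.628) → (134.055,117.628) → (134.055,104.356) → (30.682,104.356) → (30.682,117.628) (closed)

; LightBurn 1.7.01
; GRBL device profile, absolute coords
G21
G90
G0 X30.682 Y117.628
M3 S819
G01 X134.055 Y117.628 F693
G01 X134.055 Y104.356
G01 X30.682 Y104.356
G01 X30.682 Y117.628
M5
G0 X0.000 Y0.000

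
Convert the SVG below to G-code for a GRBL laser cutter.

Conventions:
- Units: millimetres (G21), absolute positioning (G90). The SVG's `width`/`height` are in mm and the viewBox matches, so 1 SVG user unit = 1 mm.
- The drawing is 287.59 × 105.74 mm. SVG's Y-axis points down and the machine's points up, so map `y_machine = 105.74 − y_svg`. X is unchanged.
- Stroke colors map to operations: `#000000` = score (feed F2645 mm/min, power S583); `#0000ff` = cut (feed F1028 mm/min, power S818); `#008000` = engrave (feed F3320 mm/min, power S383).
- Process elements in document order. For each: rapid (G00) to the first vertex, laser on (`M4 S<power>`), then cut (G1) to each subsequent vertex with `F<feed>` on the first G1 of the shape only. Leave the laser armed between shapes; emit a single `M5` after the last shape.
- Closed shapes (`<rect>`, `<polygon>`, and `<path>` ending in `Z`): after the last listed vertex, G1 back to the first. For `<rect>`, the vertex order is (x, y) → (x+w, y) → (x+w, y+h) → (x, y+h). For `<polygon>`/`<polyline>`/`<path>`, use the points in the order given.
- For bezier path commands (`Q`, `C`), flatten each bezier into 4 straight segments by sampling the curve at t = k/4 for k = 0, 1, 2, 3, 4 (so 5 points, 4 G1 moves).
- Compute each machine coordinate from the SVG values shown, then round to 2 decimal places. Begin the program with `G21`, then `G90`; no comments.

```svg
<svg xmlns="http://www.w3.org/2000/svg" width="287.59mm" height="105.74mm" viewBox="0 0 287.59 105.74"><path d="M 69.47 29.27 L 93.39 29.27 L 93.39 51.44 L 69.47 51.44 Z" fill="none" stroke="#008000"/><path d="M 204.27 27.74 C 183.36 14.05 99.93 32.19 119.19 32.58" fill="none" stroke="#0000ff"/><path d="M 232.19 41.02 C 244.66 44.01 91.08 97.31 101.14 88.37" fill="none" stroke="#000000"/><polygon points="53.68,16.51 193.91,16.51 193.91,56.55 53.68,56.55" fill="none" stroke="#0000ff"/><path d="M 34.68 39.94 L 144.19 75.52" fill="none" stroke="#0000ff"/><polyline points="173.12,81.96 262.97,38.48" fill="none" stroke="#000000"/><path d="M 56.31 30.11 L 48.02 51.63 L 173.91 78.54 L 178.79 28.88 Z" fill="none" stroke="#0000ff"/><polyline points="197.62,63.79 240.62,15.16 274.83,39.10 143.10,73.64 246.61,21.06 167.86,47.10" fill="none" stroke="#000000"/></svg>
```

1 u = 1 mm; y_m = 105.74 − y.

[1] `<path>` rectangle, #008000→engrave S383 F3320: (69.47,76.47) → (93.39,76.47) → (93.39,54.30) → (69.47,54.30) → (69.47,76.47) (closed)

[2] `<path>` cubic bezier, #0000ff→cut S818 F1028: (204.27,78.00) → (179.45,83.07) → (146.67,80.86) → (121.42,76.01) → (119.19,73.16)

[3] `<path>` cubic bezier, #000000→score S583 F2645: (232.19,64.72) → (215.56,54.80) → (167.57,36.57) → (119.13,20.58) → (101.14,17.37)

[4] `<polygon>` rectangle, #0000ff→cut S818 F1028: (53.68,89.23) → (193.91,89.23) → (193.91,49.19) → (53.68,49.19) → (53.68,89.23) (closed)

[5] `<path>` line segment, #0000ff→cut S818 F1028: (34.68,65.80) → (144.19,30.22)

[6] `<polyline>` line segment, #000000→score S583 F2645: (173.12,23.78) → (262.97,67.26)

[7] `<path>` closed polygon, #0000ff→cut S818 F1028: (56.31,75.63) → (48.02,54.11) → (173.91,27.20) → (178.79,76.86) → (56.31,75.63) (closed)

[8] `<polyline>` open polyline, #000000→score S583 F2645: (197.62,41.95) → (240.62,90.58) → (274.83,66.64) → (143.10,32.10) → (246.61,84.68) → (167.86,58.64)

G21
G90
G00 X69.47 Y76.47
M4 S383
G1 X93.39 Y76.47 F3320
G1 X93.39 Y54.30
G1 X69.47 Y54.30
G1 X69.47 Y76.47
G00 X204.27 Y78.00
M4 S818
G1 X179.45 Y83.07 F1028
G1 X146.67 Y80.86
G1 X121.42 Y76.01
G1 X119.19 Y73.16
G00 X232.19 Y64.72
M4 S583
G1 X215.56 Y54.80 F2645
G1 X167.57 Y36.57
G1 X119.13 Y20.58
G1 X101.14 Y17.37
G00 X53.68 Y89.23
M4 S818
G1 X193.91 Y89.23 F1028
G1 X193.91 Y49.19
G1 X53.68 Y49.19
G1 X53.68 Y89.23
G00 X34.68 Y65.80
M4 S818
G1 X144.19 Y30.22 F1028
G00 X173.12 Y23.78
M4 S583
G1 X262.97 Y67.26 F2645
G00 X56.31 Y75.63
M4 S818
G1 X48.02 Y54.11 F1028
G1 X173.91 Y27.20
G1 X178.79 Y76.86
G1 X56.31 Y75.63
G00 X197.62 Y41.95
M4 S583
G1 X240.62 Y90.58 F2645
G1 X274.83 Y66.64
G1 X143.10 Y32.10
G1 X246.61 Y84.68
G1 X167.86 Y58.64
M5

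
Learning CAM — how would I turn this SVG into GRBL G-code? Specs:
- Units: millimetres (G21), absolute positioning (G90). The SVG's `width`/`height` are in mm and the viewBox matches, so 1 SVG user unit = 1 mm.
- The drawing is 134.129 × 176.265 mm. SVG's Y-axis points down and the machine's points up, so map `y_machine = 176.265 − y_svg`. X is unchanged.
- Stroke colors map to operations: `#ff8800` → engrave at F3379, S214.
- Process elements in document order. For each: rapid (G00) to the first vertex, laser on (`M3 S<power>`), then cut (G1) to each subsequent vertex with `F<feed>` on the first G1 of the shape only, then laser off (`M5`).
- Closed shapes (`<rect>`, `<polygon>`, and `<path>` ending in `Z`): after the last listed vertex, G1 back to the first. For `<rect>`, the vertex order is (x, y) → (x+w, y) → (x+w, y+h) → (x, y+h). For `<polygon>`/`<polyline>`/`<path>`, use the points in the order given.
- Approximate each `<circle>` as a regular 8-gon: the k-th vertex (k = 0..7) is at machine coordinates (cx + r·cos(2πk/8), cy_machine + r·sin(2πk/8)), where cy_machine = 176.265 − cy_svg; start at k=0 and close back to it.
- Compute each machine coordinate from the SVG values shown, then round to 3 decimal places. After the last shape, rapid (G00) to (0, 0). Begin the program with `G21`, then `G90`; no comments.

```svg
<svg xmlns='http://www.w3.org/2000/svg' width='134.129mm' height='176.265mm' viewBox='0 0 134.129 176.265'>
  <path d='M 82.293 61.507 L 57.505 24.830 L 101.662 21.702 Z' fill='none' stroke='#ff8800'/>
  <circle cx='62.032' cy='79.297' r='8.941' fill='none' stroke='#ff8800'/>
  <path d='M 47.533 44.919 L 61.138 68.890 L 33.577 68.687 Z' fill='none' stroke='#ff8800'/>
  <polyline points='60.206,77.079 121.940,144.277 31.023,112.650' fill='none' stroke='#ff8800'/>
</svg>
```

1 u = 1 mm; y_m = 176.265 − y.

[1] `<path>` regular polygon, #ff8800→engrave S214 F3379: (82.293,114.758) → (57.505,151.435) → (101.662,154.563) → (82.293,114.758) (closed)

[2] `<circle>` circle, #ff8800→engrave S214 F3379: (70.973,96.968) → (68.354,103.290) → (62.032,105.909) → (55.710,103.290) → (53.091,96.968) → (55.710,90.646) → (62.032,88.027) → (68.354,90.646) → (70.973,96.968) (closed)

[3] `<path>` regular polygon, #ff8800→engrave S214 F3379: (47.533,131.346) → (61.138,107.375) → (33.577,107.578) → (47.533,131.346) (closed)

[4] `<polyline>` open polyline, #ff8800→engrave S214 F3379: (60.206,99.186) → (121.940,31.988) → (31.023,63.615)

G21
G90
G00 X82.293 Y114.758
M3 S214
G1 X57.505 Y151.435 F3379
G1 X101.662 Y154.563
G1 X82.293 Y114.758
M5
G00 X70.973 Y96.968
M3 S214
G1 X68.354 Y103.290 F3379
G1 X62.032 Y105.909
G1 X55.710 Y103.290
G1 X53.091 Y96.968
G1 X55.710 Y90.646
G1 X62.032 Y88.027
G1 X68.354 Y90.646
G1 X70.973 Y96.968
M5
G00 X47.533 Y131.346
M3 S214
G1 X61.138 Y107.375 F3379
G1 X33.577 Y107.578
G1 X47.533 Y131.346
M5
G00 X60.206 Y99.186
M3 S214
G1 X121.940 Y31.988 F3379
G1 X31.023 Y63.615
M5
G00 X0.000 Y0.000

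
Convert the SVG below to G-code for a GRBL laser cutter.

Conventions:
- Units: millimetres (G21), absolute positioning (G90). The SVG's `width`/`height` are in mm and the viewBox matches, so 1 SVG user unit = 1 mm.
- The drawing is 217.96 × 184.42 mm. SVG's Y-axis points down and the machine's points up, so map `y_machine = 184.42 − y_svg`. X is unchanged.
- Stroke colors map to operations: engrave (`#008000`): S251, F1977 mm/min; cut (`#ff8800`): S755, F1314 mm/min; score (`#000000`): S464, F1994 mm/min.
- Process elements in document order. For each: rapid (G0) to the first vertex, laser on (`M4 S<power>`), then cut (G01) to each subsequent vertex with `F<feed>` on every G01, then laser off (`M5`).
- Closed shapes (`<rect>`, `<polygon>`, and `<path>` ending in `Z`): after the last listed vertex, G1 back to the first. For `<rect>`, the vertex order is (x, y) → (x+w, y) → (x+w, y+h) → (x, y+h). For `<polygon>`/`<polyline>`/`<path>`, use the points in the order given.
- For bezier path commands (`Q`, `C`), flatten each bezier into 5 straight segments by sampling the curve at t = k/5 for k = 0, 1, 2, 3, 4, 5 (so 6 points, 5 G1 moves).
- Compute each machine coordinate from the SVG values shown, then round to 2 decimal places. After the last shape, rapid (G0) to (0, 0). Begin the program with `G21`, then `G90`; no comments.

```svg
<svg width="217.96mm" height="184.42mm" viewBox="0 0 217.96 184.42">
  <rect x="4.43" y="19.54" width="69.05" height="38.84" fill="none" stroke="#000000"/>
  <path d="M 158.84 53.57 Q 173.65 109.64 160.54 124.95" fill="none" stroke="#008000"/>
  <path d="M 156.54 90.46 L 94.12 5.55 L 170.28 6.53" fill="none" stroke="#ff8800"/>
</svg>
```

viewBox `0 0 217.96 184.42` with mm width/height → 1 unit = 1 mm. Flip: y_m = 184.42 − y_svg.

**Shape 1** — `<rect>` rectangle, stroke `#000000` → score (S464, F1994). Machine vertices: (4.43,164.88) → (73.48,164.88) → (73.48,126.04) → (4.43,126.04) → (4.43,164.88). Closed: final G1 returns to the first vertex.

**Shape 2** — `<path>` quadratic bezier, stroke `#008000` → engrave (S251, F1977). Control points (SVG): P0=(158.84,53.57), P1=(173.65,109.64), P2=(160.54,124.95); sampled at t=k/5. Machine vertices: (158.84,130.85) → (163.65,110.05) → (166.22,92.52) → (166.56,78.24) → (164.67,67.22) → (160.54,59.47). Open path.

**Shape 3** — `<path>` open polyline, stroke `#ff8800` → cut (S755, F1314). Machine vertices: (156.54,93.96) → (94.12,178.87) → (170.28,177.89). Open path.

G21
G90
G0 X4.43 Y164.88
M4 S464
G01 X73.48 Y164.88 F1994
G01 X73.48 Y126.04 F1994
G01 X4.43 Y126.04 F1994
G01 X4.43 Y164.88 F1994
M5
G0 X158.84 Y130.85
M4 S251
G01 X163.65 Y110.05 F1977
G01 X166.22 Y92.52 F1977
G01 X166.56 Y78.24 F1977
G01 X164.67 Y67.22 F1977
G01 X160.54 Y59.47 F1977
M5
G0 X156.54 Y93.96
M4 S755
G01 X94.12 Y178.87 F1314
G01 X170.28 Y177.89 F1314
M5
G0 X0.00 Y0.00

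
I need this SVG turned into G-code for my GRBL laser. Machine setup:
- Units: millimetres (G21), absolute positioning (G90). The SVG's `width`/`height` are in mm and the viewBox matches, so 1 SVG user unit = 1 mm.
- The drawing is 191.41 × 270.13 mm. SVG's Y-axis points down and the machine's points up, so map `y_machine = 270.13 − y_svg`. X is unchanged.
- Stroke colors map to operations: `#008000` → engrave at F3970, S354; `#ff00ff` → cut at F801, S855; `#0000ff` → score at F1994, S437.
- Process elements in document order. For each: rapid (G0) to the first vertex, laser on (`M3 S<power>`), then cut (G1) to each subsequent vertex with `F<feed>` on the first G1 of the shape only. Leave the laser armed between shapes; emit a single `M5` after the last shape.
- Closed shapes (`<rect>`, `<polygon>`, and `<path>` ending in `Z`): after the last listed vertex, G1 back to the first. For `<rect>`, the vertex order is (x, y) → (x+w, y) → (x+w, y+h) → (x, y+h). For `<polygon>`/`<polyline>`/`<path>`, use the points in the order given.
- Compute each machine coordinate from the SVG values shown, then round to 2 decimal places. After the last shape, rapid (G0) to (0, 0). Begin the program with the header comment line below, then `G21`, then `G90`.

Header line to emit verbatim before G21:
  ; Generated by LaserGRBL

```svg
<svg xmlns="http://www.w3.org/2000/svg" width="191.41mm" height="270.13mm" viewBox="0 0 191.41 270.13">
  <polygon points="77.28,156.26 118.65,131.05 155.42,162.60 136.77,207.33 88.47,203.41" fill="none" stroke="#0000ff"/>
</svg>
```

; Generated by LaserGRBL
G21
G90
G0 X77.28 Y113.87
M3 S437
G1 X118.65 Y139.08 F1994
G1 X155.42 Y107.53
G1 X136.77 Y62.80
G1 X88.47 Y66.72
G1 X77.28 Y113.87
M5
G0 X0.00 Y0.00

viewBox `0 0 191.41 270.13` with mm width/height → 1 unit = 1 mm. Flip: y_m = 270.13 − y_svg.

**Shape 1** — `<polygon>` regular polygon, stroke `#0000ff` → score (S437, F1994). Machine vertices: (77.28,113.87) → (118.65,139.08) → (155.42,107.53) → (136.77,62.80) → (88.47,66.72) → (77.28,113.87). Closed: final G1 returns to the first vertex.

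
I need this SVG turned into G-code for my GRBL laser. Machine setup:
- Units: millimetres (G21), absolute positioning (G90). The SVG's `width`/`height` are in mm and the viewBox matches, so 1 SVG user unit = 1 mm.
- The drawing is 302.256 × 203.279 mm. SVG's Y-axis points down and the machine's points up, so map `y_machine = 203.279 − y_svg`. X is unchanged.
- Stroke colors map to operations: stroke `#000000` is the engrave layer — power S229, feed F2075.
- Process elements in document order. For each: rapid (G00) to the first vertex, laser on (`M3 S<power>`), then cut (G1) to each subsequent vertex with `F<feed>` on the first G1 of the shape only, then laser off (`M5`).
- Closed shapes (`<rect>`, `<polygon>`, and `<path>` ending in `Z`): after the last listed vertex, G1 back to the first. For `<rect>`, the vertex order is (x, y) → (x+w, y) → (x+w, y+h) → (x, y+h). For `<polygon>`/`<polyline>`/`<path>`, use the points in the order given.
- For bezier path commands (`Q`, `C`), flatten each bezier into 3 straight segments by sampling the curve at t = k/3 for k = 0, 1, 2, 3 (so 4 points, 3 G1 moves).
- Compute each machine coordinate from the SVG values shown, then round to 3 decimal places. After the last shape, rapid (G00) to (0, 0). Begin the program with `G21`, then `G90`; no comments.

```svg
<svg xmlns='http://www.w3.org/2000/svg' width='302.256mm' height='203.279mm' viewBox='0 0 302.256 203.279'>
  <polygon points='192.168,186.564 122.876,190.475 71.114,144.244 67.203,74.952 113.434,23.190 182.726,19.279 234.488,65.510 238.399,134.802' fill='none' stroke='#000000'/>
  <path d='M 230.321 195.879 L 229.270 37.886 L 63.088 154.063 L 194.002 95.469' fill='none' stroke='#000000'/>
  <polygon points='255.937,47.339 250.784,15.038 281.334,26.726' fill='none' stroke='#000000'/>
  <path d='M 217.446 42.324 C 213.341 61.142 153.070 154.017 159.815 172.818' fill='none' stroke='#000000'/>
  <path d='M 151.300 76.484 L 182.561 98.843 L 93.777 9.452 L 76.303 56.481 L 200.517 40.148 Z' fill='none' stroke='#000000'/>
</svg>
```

G21
G90
G00 X192.168 Y16.715
M3 S229
G1 X122.876 Y12.804 F2075
G1 X71.114 Y59.035
G1 X67.203 Y128.327
G1 X113.434 Y180.089
G1 X182.726 Y184.000
G1 X234.488 Y137.769
G1 X238.399 Y68.477
G1 X192.168 Y16.715
M5
G00 X230.321 Y7.400
M3 S229
G1 X229.270 Y165.393 F2075
G1 X63.088 Y49.216
G1 X194.002 Y107.810
M5
G00 X255.937 Y155.940
M3 S229
G1 X250.784 Y188.241 F2075
G1 X281.334 Y176.553
G1 X255.937 Y155.940
M5
G00 X217.446 Y160.955
M3 S229
G1 X199.181 Y122.938 F2075
G1 X170.846 Y68.467
G1 X159.815 Y30.461
M5
G00 X151.300 Y126.795
M3 S229
G1 X182.561 Y104.436 F2075
G1 X93.777 Y193.827
G1 X76.303 Y146.798
G1 X200.517 Y163.131
G1 X151.300 Y126.795
M5
G00 X0.000 Y0.000

Since the viewBox matches the mm dimensions, user units are millimetres directly. The only transform is the Y-flip y_m = 203.279 − y_svg.

Shape 1 is a regular polygon drawn with `<polygon>`. Its stroke #000000 means engrave at S229, F2075. After flipping Y the toolpath is (192.168,16.715) → (122.876,12.804) → (71.114,59.035) → (67.203,128.327) → (113.434,180.089) → (182.726,184.000) → (234.488,137.769) → (238.399,68.477) → (192.168,16.715), returning to the start.

Shape 2 is a open polyline drawn with `<path>`. Its stroke #000000 means engrave at S229, F2075. After flipping Y the toolpath is (230.321,7.400) → (229.270,165.393) → (63.088,49.216) → (194.002,107.810).

Shape 3 is a regular polygon drawn with `<polygon>`. Its stroke #000000 means engrave at S229, F2075. After flipping Y the toolpath is (255.937,155.940) → (250.784,188.241) → (281.334,176.553) → (255.937,155.940), returning to the start.

Shape 4 is a cubic bezier drawn with `<path>`. Its stroke #000000 means engrave at S229, F2075. After flipping Y the toolpath is (217.446,160.955) → (199.181,122.938) → (170.846,68.467) → (159.815,30.461).

Shape 5 is a closed polygon drawn with `<path>`. Its stroke #000000 means engrave at S229, F2075. After flipping Y the toolpath is (151.300,126.795) → (182.561,104.436) → (93.777,193.827) → (76.303,146.798) → (200.517,163.131) → (151.300,126.795), returning to the start.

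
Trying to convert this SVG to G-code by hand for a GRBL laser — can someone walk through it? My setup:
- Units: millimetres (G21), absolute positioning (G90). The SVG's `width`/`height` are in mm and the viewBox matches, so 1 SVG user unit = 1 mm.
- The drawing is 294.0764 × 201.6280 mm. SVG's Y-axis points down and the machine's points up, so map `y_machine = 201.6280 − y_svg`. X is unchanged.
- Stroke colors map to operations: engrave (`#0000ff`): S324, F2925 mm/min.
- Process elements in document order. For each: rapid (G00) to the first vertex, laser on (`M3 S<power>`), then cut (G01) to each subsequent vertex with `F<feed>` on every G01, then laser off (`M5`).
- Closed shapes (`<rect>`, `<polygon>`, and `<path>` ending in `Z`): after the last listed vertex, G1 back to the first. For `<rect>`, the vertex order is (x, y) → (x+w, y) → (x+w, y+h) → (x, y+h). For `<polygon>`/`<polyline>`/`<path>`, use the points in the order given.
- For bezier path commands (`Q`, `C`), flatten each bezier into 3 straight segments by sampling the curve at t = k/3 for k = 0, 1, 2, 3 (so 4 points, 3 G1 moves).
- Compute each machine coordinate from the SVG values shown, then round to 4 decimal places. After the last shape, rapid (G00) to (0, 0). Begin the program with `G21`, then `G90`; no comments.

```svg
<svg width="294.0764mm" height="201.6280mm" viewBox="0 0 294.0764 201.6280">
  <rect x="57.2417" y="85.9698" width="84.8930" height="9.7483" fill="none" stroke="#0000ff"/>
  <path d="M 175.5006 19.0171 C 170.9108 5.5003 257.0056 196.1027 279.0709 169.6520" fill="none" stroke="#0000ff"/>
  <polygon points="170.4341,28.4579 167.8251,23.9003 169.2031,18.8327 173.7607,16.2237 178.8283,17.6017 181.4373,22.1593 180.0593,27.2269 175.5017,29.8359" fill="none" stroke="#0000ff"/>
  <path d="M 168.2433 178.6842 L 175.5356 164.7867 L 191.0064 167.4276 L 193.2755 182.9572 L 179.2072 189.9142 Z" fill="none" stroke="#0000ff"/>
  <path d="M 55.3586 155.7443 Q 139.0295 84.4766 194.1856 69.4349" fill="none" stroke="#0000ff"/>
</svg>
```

1 u = 1 mm; y_m = 201.6280 − y.

[1] `<rect>` rectangle, #0000ff→engrave S324 F2925: (57.2417,115.6582) → (142.1347,115.6582) → (142.1347,105.9099) → (57.2417,105.9099) → (57.2417,115.6582) (closed)

[2] `<path>` cubic bezier, #0000ff→engrave S324 F2925: (175.5006,182.6109) → (195.4088,143.6869) → (241.3926,62.2774) → (279.0709,31.9760)

[3] `<polygon>` regular polygon, #0000ff→engrave S324 F2925: (170.4341,173.1701) → (167.8251,177.7277) → (169.2031,182.7953) → (173.7607,185.4043) → (178.8283,184.0263) → (181.4373,179.4687) → (180.0593,174.4011) → (175.5017,171.7921) → (170.4341,173.1701) (closed)

[4] `<path>` regular polygon, #0000ff→engrave S324 F2925: (168.2433,22.9438) → (175.5356,36.8413) → (191.0064,34.2004) → (193.2755,18.6708) → (179.2072,11.7138) → (168.2433,22.9438) (closed)

[5] `<path>` quadratic bezier, #0000ff→engrave S324 F2925: (55.3586,45.8837) → (107.9709,87.1482) → (154.2466,115.9180) → (194.1856,132.1931)

G21
G90
G00 X57.2417 Y115.6582
M3 S324
G01 X142.1347 Y115.6582 F2925
G01 X142.1347 Y105.9099 F2925
G01 X57.2417 Y105.9099 F2925
G01 X57.2417 Y115.6582 F2925
M5
G00 X175.5006 Y182.6109
M3 S324
G01 X195.4088 Y143.6869 F2925
G01 X241.3926 Y62.2774 F2925
G01 X279.0709 Y31.9760 F2925
M5
G00 X170.4341 Y173.1701
M3 S324
G01 X167.8251 Y177.7277 F2925
G01 X169.2031 Y182.7953 F2925
G01 X173.7607 Y185.4043 F2925
G01 X178.8283 Y184.0263 F2925
G01 X181.4373 Y179.4687 F2925
G01 X180.0593 Y174.4011 F2925
G01 X175.5017 Y171.7921 F2925
G01 X170.4341 Y173.1701 F2925
M5
G00 X168.2433 Y22.9438
M3 S324
G01 X175.5356 Y36.8413 F2925
G01 X191.0064 Y34.2004 F2925
G01 X193.2755 Y18.6708 F2925
G01 X179.2072 Y11.7138 F2925
G01 X168.2433 Y22.9438 F2925
M5
G00 X55.3586 Y45.8837
M3 S324
G01 X107.9709 Y87.1482 F2925
G01 X154.2466 Y115.9180 F2925
G01 X194.1856 Y132.1931 F2925
M5
G00 X0.0000 Y0.0000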